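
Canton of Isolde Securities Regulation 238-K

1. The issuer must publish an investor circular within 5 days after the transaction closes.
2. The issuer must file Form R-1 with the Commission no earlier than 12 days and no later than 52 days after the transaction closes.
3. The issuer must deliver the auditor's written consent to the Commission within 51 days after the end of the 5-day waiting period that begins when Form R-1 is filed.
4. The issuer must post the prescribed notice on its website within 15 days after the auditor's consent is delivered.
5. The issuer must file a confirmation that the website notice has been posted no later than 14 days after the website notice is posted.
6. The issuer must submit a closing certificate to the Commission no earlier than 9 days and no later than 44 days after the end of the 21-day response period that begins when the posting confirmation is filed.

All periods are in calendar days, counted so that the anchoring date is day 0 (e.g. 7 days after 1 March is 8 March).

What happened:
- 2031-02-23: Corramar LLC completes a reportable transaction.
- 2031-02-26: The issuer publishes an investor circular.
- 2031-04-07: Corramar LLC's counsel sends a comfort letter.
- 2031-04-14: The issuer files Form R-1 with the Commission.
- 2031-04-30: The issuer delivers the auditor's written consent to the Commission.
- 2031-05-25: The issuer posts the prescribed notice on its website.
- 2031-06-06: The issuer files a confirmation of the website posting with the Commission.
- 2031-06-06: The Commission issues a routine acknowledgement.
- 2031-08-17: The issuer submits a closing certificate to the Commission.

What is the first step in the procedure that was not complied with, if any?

Step 4

Step 1: 5 days after 2031-02-23 (when the transaction closes) is 2031-02-28; 2031-02-26 is within that limit.
Step 2: the window is 12–52 days after 2031-02-23 (when the transaction closes), so 2031-03-07 through 2031-04-16; 2031-04-14 falls inside that range.
Step 3: 51 days after 2031-04-19 (end of the 5-day waiting period, which began when Form R-1 is filed on 2031-04-14) is 2031-06-09; 2031-04-30 is within that limit.
Step 4: 15 days after 2031-04-30 (when the auditor's consent is delivered) is 2031-05-15; not done until 2031-05-25, 10 days after the deadline.
Later steps need not be reached.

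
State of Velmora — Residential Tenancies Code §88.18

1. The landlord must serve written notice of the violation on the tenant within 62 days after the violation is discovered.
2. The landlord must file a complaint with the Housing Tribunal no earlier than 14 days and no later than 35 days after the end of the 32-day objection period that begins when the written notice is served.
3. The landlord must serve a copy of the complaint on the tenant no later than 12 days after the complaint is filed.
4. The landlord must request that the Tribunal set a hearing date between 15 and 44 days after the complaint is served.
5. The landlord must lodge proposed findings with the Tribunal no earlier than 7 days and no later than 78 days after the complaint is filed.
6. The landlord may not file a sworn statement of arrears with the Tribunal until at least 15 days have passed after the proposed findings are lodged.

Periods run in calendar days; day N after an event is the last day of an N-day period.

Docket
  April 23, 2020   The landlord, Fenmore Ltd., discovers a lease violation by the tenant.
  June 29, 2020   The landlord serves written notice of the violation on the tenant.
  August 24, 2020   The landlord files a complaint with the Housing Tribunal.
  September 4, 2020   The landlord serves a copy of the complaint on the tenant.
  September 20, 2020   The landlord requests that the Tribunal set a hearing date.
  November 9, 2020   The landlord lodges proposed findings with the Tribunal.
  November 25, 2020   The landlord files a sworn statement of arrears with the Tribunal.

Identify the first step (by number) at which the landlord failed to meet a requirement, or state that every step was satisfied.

Step 1

Step 1: 62 days after April 23, 2020 (when the violation is discovered) is June 24, 2020; not done until June 29, 2020, 5 days after the deadline.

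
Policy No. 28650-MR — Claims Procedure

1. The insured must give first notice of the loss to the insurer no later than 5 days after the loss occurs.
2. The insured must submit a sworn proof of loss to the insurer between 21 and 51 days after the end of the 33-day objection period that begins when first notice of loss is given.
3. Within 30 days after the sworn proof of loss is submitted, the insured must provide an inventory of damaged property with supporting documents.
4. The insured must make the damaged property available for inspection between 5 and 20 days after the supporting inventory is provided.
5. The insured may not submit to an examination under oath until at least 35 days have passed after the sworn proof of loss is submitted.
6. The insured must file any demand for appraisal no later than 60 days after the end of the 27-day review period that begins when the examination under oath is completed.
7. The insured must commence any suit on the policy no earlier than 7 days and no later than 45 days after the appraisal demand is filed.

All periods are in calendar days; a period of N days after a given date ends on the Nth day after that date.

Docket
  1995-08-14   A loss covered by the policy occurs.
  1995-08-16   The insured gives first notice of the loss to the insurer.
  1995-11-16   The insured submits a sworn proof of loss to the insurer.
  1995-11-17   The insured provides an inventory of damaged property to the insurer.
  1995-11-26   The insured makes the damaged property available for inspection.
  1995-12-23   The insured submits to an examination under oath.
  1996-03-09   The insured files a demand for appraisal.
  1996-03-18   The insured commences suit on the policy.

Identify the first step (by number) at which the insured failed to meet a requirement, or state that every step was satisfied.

Step 1: 5 days after 1995-08-14 (when the loss occurs) is 1995-08-19; completed 1995-08-16, before the deadline.
Step 2: the window is 21–51 days after 1995-09-18 (end of the 33-day objection period, which began when first notice of loss is given on 1995-08-16), so 1995-10-09 through 1995-11-08; done 1995-11-16 — 8 days after the window closed.
That is the first point of non-compliance.

Step 2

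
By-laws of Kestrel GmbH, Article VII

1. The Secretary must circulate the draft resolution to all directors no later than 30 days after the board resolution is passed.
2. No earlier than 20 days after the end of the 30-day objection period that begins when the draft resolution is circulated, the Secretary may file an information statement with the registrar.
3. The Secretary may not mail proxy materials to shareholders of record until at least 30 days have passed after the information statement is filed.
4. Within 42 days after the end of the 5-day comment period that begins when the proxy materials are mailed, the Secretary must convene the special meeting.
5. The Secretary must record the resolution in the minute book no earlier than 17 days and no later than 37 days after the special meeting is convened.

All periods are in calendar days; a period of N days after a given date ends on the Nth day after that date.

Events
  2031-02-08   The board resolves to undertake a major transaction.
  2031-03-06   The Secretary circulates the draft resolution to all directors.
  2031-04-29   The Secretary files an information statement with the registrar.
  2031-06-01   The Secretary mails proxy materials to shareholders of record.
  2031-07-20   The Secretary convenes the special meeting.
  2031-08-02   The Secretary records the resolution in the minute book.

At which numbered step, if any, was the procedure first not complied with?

Step 1: 30 days after 2031-02-08 (when the board resolution is passed) is 2031-03-10; completed 2031-03-06, before the deadline.
Step 2: the earliest permitted date is 20 days after 2031-04-05 (end of the 30-day objection period, which began when the draft resolution is circulated on 2031-03-06), i.e. 2031-04-25; done 2031-04-29, after the minimum wait.
Step 3: the earliest permitted date is 30 days after 2031-04-29 (when the information statement is filed), i.e. 2031-05-29; done 2031-06-01, after the minimum wait.
Step 4: 42 days after 2031-06-06 (end of the 5-day comment period, which began when the proxy materials are mailed on 2031-06-01) is 2031-07-18; done 2031-07-20 — 2 days late.
The analysis stops there.

Step 4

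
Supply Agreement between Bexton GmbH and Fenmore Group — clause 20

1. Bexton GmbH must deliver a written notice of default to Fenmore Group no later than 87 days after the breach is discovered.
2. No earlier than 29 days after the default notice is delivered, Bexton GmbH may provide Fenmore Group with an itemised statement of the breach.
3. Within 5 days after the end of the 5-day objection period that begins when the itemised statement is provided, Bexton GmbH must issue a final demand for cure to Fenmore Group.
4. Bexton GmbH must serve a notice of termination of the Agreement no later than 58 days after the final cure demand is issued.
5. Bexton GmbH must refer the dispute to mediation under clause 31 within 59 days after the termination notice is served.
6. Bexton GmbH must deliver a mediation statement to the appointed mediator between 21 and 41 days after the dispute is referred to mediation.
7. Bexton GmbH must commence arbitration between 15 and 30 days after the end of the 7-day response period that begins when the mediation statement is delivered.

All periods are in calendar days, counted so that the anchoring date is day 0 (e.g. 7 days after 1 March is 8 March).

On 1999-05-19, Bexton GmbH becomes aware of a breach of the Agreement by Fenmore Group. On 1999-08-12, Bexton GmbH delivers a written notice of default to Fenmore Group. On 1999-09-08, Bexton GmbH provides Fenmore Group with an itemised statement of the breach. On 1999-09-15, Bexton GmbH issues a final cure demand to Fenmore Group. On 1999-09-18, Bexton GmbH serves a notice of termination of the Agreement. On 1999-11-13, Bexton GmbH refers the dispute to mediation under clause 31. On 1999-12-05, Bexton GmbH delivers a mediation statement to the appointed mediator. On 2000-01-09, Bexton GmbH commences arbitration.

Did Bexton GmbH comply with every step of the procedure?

Step 1: 87 days after 1999-05-19 (when the breach is discovered) is 1999-08-14; completed 1999-08-12, before the deadline.
Step 2: the earliest permitted date is 29 days after 1999-08-12 (when the default notice is delivered), i.e. 1999-09-10; 1999-09-08 is 2 days before the earliest permitted date.
No need to go further; step 2 was not satisfied.

No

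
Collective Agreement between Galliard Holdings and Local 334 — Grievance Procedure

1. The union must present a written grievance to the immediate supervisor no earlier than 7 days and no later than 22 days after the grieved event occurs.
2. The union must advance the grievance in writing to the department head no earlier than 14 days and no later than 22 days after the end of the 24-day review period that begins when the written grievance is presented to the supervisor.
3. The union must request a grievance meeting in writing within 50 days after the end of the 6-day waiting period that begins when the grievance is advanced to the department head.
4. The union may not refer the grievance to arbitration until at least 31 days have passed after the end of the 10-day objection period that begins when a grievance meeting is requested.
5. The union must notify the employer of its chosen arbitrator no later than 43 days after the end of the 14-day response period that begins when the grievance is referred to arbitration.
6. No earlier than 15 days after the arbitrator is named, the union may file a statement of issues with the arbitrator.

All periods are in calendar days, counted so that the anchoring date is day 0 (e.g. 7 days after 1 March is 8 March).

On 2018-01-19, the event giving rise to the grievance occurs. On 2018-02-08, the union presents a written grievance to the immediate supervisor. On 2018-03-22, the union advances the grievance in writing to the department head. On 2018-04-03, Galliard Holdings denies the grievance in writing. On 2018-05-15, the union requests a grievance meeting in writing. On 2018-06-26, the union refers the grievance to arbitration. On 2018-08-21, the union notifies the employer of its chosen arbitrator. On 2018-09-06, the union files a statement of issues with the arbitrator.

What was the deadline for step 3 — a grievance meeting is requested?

The grievance is advanced to the department head on 2018-03-22; the 6-day waiting period therefore ends 2018-03-28, and step 3 runs from that date. 50 days after 2018-03-28 is 2018-05-17.

2018-05-17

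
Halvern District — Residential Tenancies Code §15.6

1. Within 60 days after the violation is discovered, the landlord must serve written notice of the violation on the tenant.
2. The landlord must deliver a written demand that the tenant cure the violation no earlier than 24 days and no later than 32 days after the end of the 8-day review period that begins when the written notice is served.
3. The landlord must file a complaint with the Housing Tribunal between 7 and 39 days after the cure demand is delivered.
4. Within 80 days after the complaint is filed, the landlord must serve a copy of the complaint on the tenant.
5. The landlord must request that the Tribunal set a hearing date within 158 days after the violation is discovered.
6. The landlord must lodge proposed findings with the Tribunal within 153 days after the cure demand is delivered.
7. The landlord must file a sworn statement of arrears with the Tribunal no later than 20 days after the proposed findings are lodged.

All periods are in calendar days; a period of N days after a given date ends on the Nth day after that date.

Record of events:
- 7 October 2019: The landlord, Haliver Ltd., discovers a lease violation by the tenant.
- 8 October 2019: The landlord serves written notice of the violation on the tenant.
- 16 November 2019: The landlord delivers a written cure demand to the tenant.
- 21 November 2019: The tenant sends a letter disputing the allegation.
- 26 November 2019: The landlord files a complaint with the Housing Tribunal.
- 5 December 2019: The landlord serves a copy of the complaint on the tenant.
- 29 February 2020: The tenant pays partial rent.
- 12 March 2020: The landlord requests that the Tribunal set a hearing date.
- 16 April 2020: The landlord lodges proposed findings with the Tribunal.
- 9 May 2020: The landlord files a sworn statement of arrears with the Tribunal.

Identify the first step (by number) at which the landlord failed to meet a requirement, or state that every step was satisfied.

Step 7

Step 1: 60 days after 7 October 2019 (when the violation is discovered) is 6 December 2019; done 8 October 2019 — timely.
Step 2: the window is 24–32 days after 16 October 2019 (end of the 8-day review period, which began when the written notice is served on 8 October 2019), so 9 November 2019 through 17 November 2019; done 16 November 2019 — within the window.
Step 3: the window is 7–39 days after 16 November 2019 (when the cure demand is delivered), so 23 November 2019 through 25 December 2019; done 26 November 2019 — within the window.
Step 4: 80 days after 26 November 2019 (when the complaint is filed) is 14 February 2020; done 5 December 2019 — timely.
Step 5: 158 days after 7 October 2019 (when the violation is discovered) is 13 March 2020; completed 12 March 2020, before the deadline.
Step 6: 153 days after 16 November 2019 (when the cure demand is delivered) is 17 April 2020; done 16 April 2020 — timely.
Step 7: 20 days after 16 April 2020 (when the proposed findings are lodged) is 6 May 2020; done 9 May 2020 — 3 days late.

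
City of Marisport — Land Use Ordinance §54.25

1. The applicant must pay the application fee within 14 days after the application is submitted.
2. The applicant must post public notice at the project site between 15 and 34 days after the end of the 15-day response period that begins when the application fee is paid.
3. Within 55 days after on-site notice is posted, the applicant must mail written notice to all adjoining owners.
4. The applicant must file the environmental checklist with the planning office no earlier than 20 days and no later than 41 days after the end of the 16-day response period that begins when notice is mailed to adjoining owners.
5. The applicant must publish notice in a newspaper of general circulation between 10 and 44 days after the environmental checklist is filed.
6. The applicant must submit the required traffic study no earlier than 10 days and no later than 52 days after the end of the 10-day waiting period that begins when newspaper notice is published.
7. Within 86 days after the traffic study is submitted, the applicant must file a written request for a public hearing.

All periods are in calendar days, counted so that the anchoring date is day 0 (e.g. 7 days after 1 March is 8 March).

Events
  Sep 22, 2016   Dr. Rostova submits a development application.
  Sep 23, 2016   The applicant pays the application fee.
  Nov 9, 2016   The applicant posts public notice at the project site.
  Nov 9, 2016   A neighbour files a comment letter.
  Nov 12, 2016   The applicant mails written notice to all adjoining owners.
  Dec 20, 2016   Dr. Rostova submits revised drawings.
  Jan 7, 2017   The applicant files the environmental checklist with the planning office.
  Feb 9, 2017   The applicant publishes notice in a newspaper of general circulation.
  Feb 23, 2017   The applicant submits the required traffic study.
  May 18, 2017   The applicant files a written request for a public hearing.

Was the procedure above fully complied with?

No

Step 1 — counting 14 days from Sep 22, 2016 (when the application is submitted) gives a deadline of Oct 6, 2016; Sep 23, 2016 is within that limit.
Step 2 — 15 and 34 days from Oct 8, 2016 (end of the 15-day response period, which began when the application fee is paid on Sep 23, 2016) are Oct 23, 2016 and Nov 11, 2016 respectively; Nov 9, 2016 falls inside that range.
Step 3 — counting 55 days from Nov 9, 2016 (when on-site notice is posted) gives a deadline of Jan 3, 2017; Nov 12, 2016 is within that limit.
Step 4 — 20 and 41 days from Nov 28, 2016 (end of the 16-day response period, which began when notice is mailed to adjoining owners on Nov 12, 2016) are Dec 18, 2016 and Jan 8, 2017 respectively; done Jan 7, 2017, which is between those dates.
Step 5 — 10 and 44 days from Jan 7, 2017 (when the environmental checklist is filed) are Jan 17, 2017 and Feb 20, 2017 respectively; Feb 9, 2017 falls inside that range.
Step 6 — 10 and 52 days from Feb 19, 2017 (end of the 10-day waiting period, which began when newspaper notice is published on Feb 9, 2017) are Mar 1, 2017 and Apr 12, 2017 respectively; done Feb 23, 2017 — 6 days before the window opened.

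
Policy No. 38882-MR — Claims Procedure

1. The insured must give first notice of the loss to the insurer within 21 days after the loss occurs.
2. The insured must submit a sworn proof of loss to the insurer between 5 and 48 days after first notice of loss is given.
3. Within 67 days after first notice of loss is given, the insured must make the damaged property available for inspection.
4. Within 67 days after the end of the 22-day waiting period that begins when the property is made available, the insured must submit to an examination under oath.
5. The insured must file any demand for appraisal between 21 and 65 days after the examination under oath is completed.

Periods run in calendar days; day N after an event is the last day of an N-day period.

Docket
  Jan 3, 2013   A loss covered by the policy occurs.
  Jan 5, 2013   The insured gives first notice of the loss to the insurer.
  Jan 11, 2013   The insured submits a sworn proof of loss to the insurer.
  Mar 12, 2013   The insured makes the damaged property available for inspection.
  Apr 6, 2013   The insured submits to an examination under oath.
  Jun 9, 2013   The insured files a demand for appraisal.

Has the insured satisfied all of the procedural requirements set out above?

Yes

(1) due by Jan 3, 2013 + 21 days = Jan 24, 2013; completed Jan 5, 2013, before the deadline.
(2) the permitted window runs from Jan 5, 2013 + 5 = Jan 10, 2013 to Jan 5, 2013 + 48 = Feb 22, 2013; done Jan 11, 2013, which is between those dates.
(3) due by Jan 5, 2013 + 67 days = Mar 13, 2013; completed Mar 12, 2013, before the deadline.
(4) due by Apr 3, 2013 + 67 days = Jun 9, 2013; completed Apr 6, 2013, before the deadline.
(5) the permitted window runs from Apr 6, 2013 + 21 = Apr 27, 2013 to Apr 6, 2013 + 65 = Jun 10, 2013; done Jun 9, 2013, which is between those dates.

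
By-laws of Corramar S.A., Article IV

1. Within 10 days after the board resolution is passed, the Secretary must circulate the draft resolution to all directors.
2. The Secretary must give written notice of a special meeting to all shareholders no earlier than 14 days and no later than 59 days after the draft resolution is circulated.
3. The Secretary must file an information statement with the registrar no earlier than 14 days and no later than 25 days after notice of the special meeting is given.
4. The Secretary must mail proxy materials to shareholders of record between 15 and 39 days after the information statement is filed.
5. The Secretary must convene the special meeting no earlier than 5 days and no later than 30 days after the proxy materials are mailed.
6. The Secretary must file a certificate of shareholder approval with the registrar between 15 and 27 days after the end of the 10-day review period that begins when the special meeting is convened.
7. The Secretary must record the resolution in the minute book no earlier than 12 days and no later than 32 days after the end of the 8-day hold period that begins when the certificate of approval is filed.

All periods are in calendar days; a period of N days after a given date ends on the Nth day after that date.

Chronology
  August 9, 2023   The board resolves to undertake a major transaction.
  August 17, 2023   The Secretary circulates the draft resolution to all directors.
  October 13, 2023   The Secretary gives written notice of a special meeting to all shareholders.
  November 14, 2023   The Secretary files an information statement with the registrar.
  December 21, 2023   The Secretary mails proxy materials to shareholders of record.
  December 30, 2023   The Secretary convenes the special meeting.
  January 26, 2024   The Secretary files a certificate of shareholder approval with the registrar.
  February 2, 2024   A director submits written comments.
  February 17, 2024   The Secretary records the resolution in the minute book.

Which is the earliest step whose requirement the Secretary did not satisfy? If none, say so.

Step 1: 10 days after August 9, 2023 (when the board resolution is passed) is August 19, 2023; done August 17, 2023 — timely.
Step 2: the window is 14–59 days after August 17, 2023 (when the draft resolution is circulated), so August 31, 2023 through October 15, 2023; October 13, 2023 falls inside that range.
Step 3: the window is 14–25 days after October 13, 2023 (when notice of the special meeting is given), so October 27, 2023 through November 7, 2023; November 14, 2023 is 7 days past the end of the window.

Step 3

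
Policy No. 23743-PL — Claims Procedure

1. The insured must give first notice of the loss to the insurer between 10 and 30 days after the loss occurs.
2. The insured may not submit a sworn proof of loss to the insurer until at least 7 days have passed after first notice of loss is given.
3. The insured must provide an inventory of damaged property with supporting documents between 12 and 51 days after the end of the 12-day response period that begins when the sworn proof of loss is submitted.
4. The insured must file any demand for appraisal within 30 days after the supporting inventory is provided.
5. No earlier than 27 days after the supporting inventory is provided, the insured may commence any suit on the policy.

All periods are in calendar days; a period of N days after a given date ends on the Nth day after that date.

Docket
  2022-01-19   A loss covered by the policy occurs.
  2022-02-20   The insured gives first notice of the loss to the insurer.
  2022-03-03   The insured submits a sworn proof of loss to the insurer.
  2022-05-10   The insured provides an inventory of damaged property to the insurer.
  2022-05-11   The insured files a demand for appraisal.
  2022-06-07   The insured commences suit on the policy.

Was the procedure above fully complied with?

No

Step 1: the window is 10–30 days after 2022-01-19 (when the loss occurs), so 2022-01-29 through 2022-02-18; 2022-02-20 is 2 days past the end of the window.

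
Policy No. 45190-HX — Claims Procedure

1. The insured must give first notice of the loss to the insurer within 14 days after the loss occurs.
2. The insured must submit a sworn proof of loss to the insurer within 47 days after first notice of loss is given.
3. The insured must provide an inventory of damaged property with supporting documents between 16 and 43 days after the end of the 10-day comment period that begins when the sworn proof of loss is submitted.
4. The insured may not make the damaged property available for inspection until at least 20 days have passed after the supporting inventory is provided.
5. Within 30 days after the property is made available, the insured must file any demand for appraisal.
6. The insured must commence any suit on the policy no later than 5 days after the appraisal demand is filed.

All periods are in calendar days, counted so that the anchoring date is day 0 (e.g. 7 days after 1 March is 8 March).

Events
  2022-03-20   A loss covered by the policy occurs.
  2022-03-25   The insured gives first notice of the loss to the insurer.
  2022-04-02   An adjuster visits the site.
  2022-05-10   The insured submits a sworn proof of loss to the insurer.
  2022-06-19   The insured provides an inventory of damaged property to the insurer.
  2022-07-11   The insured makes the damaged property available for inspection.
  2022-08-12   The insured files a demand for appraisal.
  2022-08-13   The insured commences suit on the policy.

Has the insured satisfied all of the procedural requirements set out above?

No

Step 1: 14 days after 2022-03-20 (when the loss occurs) is 2022-04-03; 2022-03-25 is within that limit.
Step 2: 47 days after 2022-03-25 (when first notice of loss is given) is 2022-05-11; done 2022-05-10 — timely.
Step 3: the window is 16–43 days after 2022-05-20 (end of the 10-day comment period, which began when the sworn proof of loss is submitted on 2022-05-10), so 2022-06-05 through 2022-07-02; done 2022-06-19 — within the window.
Step 4: the earliest permitted date is 20 days after 2022-06-19 (when the supporting inventory is provided), i.e. 2022-07-09; done 2022-07-11, after the minimum wait.
Step 5: 30 days after 2022-07-11 (when the property is made available) is 2022-08-10; done 2022-08-12 — 2 days late.
Later steps need not be reached.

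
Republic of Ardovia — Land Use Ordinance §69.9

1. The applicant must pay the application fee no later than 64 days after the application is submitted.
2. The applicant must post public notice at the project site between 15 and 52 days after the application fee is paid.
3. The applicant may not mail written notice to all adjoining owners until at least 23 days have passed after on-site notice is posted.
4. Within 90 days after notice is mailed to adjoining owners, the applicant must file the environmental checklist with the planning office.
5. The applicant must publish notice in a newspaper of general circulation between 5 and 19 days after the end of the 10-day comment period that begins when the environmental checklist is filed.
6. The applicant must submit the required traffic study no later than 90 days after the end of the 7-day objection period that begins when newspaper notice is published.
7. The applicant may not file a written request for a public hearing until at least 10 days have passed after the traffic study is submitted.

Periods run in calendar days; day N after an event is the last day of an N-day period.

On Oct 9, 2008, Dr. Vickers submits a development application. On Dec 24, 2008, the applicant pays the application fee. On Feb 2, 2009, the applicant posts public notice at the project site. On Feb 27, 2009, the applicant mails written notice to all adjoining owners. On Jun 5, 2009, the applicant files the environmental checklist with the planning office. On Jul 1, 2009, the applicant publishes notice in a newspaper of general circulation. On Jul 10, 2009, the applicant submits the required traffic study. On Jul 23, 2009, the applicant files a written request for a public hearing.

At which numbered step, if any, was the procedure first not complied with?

Step 1 — counting 64 days from Oct 9, 2008 (when the application is submitted) gives a deadline of Dec 12, 2008; done Dec 24, 2008 — 12 days late.

Step 1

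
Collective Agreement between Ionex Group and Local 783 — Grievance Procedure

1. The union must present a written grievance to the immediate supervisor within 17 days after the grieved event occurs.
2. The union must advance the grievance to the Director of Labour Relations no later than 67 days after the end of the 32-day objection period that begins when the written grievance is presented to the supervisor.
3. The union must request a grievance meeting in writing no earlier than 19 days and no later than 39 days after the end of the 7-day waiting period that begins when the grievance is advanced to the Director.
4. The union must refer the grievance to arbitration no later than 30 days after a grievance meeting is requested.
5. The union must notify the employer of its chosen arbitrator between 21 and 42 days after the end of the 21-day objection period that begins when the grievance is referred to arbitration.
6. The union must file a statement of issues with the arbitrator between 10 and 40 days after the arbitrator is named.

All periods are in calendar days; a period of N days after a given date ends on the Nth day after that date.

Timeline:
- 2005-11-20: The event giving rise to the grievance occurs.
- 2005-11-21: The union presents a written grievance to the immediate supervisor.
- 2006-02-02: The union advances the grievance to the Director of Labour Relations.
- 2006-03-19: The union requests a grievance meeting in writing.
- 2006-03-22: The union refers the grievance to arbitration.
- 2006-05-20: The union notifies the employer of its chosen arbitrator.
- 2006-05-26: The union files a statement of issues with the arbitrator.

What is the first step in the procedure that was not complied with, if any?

Step 1: 17 days after 2005-11-20 (when the grieved event occurs) is 2005-12-07; completed 2005-11-21, before the deadline.
Step 2: 67 days after 2005-12-23 (end of the 32-day objection period, which began when the written grievance is presented to the supervisor on 2005-11-21) is 2006-02-28; 2006-02-02 is within that limit.
Step 3: the window is 19–39 days after 2006-02-09 (end of the 7-day waiting period, which began when the grievance is advanced to the Director on 2006-02-02), so 2006-02-28 through 2006-03-20; done 2006-03-19, which is between those dates.
Step 4: 30 days after 2006-03-19 (when a grievance meeting is requested) is 2006-04-18; completed 2006-03-22, before the deadline.
Step 5: the window is 21–42 days after 2006-04-12 (end of the 21-day objection period, which began when the grievance is referred to arbitration on 2006-03-22), so 2006-05-03 through 2006-05-24; done 2006-05-20 — within the window.
Step 6: the window is 10–40 days after 2006-05-20 (when the arbitrator is named), so 2006-05-30 through 2006-06-29; 2006-05-26 is 4 days too early.
Later steps need not be reached.

Step 6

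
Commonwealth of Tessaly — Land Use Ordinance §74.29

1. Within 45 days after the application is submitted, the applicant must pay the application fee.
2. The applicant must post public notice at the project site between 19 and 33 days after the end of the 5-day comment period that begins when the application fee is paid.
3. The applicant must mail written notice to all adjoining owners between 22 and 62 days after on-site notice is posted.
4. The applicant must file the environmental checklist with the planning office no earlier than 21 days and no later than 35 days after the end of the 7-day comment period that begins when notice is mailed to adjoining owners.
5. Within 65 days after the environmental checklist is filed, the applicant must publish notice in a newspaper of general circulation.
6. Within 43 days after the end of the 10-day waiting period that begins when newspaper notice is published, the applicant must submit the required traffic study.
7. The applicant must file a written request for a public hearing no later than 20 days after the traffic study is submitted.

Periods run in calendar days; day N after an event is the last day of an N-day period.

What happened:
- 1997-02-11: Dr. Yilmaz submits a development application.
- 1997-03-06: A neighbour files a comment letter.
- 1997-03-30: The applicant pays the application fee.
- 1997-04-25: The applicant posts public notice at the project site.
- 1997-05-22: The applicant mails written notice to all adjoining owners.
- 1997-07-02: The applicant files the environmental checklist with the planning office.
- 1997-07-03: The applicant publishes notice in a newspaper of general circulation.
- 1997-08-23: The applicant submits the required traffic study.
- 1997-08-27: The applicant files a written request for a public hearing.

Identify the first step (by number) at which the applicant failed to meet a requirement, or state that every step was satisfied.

(1) due by 1997-02-11 + 45 days = 1997-03-28; done 1997-03-30 — 2 days late.
That is the first point of non-compliance.

Step 1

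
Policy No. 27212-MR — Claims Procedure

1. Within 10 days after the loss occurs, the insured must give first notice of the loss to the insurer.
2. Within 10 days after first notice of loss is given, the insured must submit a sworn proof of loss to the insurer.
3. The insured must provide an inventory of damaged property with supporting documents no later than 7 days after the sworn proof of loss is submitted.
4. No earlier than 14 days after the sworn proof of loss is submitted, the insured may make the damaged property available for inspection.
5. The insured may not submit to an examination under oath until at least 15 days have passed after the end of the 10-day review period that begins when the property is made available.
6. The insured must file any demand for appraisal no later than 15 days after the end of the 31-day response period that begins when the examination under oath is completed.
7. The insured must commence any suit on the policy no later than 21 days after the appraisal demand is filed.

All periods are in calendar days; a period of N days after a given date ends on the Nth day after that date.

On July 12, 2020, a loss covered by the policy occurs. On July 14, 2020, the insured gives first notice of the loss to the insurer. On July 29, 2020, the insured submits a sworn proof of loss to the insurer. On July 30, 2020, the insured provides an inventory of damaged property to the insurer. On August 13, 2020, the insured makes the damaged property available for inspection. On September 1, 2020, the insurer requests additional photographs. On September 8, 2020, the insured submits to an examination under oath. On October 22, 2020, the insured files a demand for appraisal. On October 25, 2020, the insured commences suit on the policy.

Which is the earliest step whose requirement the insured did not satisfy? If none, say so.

Step 2

(1) due by July 12, 2020 + 10 days = July 22, 2020; done July 14, 2020 — timely.
(2) due by July 14, 2020 + 10 days = July 24, 2020; July 29, 2020 misses that deadline by 5 days.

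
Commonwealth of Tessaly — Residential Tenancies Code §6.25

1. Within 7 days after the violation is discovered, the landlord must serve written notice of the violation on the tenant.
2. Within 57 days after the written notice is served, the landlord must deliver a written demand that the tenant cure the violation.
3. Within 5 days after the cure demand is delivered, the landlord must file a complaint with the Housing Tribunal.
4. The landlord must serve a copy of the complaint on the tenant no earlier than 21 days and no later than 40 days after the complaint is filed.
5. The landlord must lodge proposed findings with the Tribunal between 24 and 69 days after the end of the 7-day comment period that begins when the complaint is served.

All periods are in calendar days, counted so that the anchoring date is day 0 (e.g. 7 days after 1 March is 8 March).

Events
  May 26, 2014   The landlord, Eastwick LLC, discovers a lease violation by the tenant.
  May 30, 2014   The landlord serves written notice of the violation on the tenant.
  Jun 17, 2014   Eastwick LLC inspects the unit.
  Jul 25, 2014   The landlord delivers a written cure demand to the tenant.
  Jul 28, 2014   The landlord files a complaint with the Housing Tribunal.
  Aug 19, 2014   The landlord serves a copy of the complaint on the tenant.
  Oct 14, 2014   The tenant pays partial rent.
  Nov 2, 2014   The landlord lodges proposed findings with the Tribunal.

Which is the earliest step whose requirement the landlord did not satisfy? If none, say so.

Step 1: 7 days after May 26, 2014 (when the violation is discovered) is Jun 2, 2014; May 30, 2014 is within that limit.
Step 2: 57 days after May 30, 2014 (when the written notice is served) is Jul 26, 2014; done Jul 25, 2014 — timely.
Step 3: 5 days after Jul 25, 2014 (when the cure demand is delivered) is Jul 30, 2014; completed Jul 28, 2014, before the deadline.
Step 4: the window is 21–40 days after Jul 28, 2014 (when the complaint is filed), so Aug 18, 2014 through Sep 6, 2014; Aug 19, 2014 falls inside that range.
Step 5: the window is 24–69 days after Aug 26, 2014 (end of the 7-day comment period, which began when the complaint is served on Aug 19, 2014), so Sep 19, 2014 through Nov 3, 2014; done Nov 2, 2014, which is between those dates.

None — every step was satisfied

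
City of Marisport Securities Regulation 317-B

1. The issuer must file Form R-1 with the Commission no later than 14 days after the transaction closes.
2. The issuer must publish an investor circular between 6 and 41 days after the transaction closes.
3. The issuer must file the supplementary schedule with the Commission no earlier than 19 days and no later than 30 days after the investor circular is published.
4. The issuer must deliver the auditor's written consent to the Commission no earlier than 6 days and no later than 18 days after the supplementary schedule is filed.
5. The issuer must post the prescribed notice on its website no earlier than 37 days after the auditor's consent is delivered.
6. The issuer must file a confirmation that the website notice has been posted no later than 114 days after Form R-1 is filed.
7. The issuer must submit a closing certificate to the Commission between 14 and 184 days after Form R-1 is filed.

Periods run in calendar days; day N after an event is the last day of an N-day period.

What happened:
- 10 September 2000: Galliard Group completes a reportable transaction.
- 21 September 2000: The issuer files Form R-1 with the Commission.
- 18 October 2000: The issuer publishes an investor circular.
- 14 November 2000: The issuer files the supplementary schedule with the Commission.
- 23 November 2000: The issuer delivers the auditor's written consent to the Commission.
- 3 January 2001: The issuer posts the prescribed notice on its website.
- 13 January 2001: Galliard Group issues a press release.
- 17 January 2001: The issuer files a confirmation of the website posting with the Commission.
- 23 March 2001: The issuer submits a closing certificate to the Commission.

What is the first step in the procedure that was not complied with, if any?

Step 1 — counting 14 days from 10 September 2000 (when the transaction closes) gives a deadline of 24 September 2000; done 21 September 2000 — timely.
Step 2 — 6 and 41 days from 10 September 2000 (when the transaction closes) are 16 September 2000 and 21 October 2000 respectively; 18 October 2000 falls inside that range.
Step 3 — 19 and 30 days from 18 October 2000 (when the investor circular is published) are 6 November 2000 and 17 November 2000 respectively; done 14 November 2000, which is between those dates.
Step 4 — 6 and 18 days from 14 November 2000 (when the supplementary schedule is filed) are 20 November 2000 and 2 December 2000 respectively; done 23 November 2000 — within the window.
Step 5 — must wait 37 days from 23 November 2000 (when the auditor's consent is delivered), so not before 30 December 2000; done 3 January 2001, after the minimum wait.
Step 6 — counting 114 days from 21 September 2000 (when Form R-1 is filed) gives a deadline of 13 January 2001; done 17 January 2001 — 4 days late.
The procedure was therefore not followed at step 6.

Step 6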